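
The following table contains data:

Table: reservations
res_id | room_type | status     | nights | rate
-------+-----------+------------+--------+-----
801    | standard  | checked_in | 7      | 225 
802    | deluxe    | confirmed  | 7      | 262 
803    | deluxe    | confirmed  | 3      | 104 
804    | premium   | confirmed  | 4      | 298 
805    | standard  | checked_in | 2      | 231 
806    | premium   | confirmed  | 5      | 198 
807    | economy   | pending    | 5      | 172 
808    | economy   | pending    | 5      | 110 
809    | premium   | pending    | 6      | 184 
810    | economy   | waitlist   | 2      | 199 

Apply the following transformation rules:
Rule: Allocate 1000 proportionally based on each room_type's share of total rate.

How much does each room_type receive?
deluxe: 184.57, economy: 242.56, premium: 342.91, standard: 229.95

Step 1: Calculate total rate = 1983
Step 2: Calculate each room_type's proportion:
  deluxe: 366/1983 = 18.46% → 184.57
  economy: 481/1983 = 24.26% → 242.56
  premium: 680/1983 = 34.29% → 342.91
  standard: 456/1983 = 23.00% → 229.95
Step 3: Verify: sum of allocations ≈ 1000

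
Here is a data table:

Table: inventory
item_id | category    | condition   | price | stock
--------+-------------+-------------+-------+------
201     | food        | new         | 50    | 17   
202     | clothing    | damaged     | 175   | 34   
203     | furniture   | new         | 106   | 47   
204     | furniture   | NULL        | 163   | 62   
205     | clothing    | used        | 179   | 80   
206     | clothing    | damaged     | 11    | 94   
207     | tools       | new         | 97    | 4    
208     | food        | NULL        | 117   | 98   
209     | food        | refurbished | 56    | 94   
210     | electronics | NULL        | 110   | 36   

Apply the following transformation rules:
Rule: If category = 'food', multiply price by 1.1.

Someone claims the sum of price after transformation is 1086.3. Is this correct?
Yes, the result is correct.

Step 1: Calculate the correct sum after transformation
Step 2: Apply multiplier 1.1 to records where category = 'food'
Step 3: Correct result = 1086.3
Step 4: Claimed result = 1086.3
Step 5: 1086.3 = 1086.3 ✓
Conclusion: The claimed result is correct.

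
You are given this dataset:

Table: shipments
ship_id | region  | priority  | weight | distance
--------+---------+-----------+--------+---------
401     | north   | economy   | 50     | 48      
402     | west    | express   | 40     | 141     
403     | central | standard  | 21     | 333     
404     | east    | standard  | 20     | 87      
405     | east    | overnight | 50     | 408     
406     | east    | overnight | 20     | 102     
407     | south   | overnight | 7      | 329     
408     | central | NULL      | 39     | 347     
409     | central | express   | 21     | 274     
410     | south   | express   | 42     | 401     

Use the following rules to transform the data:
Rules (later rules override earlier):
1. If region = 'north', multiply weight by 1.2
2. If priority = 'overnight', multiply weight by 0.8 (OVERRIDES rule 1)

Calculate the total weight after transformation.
304.6

Step 1: Rule 2 takes priority for records with priority = 'overnight'
  - 3 records: 77 × 0.8 = 61.6
Step 2: Rule 1 applies to remaining records with region = 'north'
  - 1 records: 50 × 1.2 = 60.0
Step 3: Other records unchanged: 183
Step 4: Final sum = 61.6 + 60.0 + 183 = 304.6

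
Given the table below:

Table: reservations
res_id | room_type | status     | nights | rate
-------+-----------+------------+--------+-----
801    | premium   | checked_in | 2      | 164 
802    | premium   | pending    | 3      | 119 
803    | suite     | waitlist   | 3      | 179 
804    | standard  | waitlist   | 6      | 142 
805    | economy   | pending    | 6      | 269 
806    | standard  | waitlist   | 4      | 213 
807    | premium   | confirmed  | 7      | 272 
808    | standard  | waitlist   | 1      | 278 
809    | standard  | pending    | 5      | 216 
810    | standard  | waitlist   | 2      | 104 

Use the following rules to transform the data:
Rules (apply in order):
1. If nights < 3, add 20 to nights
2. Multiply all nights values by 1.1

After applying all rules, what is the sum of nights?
108.9

Step 1: Apply Rule 1 - Add 20 to records with nights < 3
  - 3 records affected: 5 + (3 × 20) = 65
  - Unaffected records: 34
  - Sum after Rule 1: 99
Step 2: Apply Rule 2 - Multiply all by 1.1
  - 99 × 1.1 = 108.9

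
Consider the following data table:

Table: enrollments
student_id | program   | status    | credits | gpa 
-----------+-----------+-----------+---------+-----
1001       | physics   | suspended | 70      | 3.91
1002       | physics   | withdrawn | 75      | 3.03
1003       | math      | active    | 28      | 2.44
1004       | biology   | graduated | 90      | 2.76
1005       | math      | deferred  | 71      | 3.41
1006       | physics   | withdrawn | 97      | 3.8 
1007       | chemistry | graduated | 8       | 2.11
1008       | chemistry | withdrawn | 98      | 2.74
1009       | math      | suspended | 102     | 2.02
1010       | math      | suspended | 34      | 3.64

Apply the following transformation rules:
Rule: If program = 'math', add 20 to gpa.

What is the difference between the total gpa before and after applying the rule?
80.0

Step 1: Original sum of gpa = 29.86
Step 2: 4 records have program = 'math'
Step 3: Each affected record changes by 20
Step 4: Total change = 4 × 20 = 80
Step 5: New sum = 29.86 + 80 = 109.86
Step 6: Difference = |109.86 - 29.86| = 80.0
        (Sum increased by 80.0)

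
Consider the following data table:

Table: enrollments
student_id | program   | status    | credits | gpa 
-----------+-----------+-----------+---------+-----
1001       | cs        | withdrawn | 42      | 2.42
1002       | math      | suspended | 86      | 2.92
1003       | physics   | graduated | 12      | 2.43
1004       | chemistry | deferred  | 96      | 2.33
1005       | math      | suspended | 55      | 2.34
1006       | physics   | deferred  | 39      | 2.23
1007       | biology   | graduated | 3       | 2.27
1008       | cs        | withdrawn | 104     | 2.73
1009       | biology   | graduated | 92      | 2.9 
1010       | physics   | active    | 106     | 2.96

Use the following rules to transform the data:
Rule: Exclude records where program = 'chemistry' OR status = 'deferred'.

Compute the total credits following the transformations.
500

Step 1: Find records where program = 'chemistry' OR status = 'deferred'
Step 2: 2 records match, summing to 135
Step 3: Original sum: 635
Step 4: Remaining sum = 635 - 135 = 500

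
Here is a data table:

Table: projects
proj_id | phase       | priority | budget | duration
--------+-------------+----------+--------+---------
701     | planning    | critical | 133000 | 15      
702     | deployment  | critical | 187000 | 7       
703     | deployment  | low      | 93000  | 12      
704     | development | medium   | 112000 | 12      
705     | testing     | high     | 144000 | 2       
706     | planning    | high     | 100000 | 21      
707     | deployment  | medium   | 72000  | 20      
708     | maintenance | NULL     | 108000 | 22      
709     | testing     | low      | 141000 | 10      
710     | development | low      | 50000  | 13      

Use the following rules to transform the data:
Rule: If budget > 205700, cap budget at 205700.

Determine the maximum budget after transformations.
187000

Step 1: Original maximum budget = 187000
Step 2: Check cap of 205700 against maximum
Step 3: No records exceed the cap (max 187000 <= cap 205700), so no capping applies
Step 4: Maximum after transformation = 187000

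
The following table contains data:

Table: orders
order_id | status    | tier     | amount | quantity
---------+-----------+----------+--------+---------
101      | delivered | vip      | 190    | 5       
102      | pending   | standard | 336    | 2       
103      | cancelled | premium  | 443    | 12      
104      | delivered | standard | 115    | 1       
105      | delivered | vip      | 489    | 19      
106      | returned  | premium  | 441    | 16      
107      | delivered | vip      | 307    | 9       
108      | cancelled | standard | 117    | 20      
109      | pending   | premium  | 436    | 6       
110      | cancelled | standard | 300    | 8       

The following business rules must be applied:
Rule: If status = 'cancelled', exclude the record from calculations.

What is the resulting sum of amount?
2314

Step 1: Identify records where status = 'cancelled'
Step 2: The excluded records sum to 860
Step 3: Original total amount = 3174
Step 4: Remaining total = 3174 - 860 = 2314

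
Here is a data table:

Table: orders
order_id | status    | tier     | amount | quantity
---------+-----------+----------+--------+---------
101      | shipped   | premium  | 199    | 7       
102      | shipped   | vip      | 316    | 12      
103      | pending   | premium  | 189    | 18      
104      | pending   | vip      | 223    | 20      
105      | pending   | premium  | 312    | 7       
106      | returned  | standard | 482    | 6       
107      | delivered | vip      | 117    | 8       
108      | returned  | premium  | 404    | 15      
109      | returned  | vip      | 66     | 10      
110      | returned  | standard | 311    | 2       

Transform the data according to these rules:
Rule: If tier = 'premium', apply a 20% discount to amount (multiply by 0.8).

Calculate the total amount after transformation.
2398.2

Step 1: Records with tier = 'premium' have total amount = 1104
Step 2: Apply multiplier: 1104 × 0.8 = 883.2
Step 3: Other records total: 1515
Step 4: Final sum = 883.2 + 1515 = 2398.2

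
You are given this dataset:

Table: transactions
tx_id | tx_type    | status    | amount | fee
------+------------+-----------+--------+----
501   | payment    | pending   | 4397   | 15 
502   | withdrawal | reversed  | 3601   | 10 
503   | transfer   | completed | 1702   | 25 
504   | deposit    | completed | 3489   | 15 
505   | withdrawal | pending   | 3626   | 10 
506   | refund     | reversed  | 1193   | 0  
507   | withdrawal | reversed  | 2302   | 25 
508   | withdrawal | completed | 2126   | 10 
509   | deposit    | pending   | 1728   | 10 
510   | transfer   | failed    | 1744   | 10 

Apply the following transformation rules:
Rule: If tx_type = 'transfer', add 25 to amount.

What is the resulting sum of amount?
25958

Step 1: Count records where tx_type = 'transfer': 2
Step 2: Total bonus added: 2 × 25 = 50
Step 3: Original sum of amount: 25908
Step 4: Final sum = 25908 + 50 = 25958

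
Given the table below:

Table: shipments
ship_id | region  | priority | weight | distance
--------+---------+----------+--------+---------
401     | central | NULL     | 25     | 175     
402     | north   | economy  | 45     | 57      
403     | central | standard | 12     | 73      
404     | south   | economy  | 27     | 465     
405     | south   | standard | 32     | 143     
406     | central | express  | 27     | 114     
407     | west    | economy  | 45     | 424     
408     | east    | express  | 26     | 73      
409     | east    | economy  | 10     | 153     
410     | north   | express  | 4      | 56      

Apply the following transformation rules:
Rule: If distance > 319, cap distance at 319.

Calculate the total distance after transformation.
1482

Step 1: 2 records have distance > 319
Step 2: These records originally summed to 889
Step 3: After capping: 2 × 319 = 638
Step 4: Unaffected records sum: 844
Step 5: Final sum = 638 + 844 = 1482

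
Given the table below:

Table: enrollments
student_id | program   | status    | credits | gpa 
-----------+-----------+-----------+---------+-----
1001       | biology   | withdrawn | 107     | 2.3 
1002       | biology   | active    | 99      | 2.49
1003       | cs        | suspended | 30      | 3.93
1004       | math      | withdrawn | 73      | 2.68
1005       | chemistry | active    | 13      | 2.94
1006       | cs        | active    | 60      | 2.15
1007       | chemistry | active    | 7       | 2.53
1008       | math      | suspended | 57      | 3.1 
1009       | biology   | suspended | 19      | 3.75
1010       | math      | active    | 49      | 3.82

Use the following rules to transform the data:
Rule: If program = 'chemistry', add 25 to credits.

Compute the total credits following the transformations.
564

Step 1: Count records where program = 'chemistry': 2
Step 2: Total bonus added: 2 × 25 = 50
Step 3: Original sum of credits: 514
Step 4: Final sum = 514 + 50 = 564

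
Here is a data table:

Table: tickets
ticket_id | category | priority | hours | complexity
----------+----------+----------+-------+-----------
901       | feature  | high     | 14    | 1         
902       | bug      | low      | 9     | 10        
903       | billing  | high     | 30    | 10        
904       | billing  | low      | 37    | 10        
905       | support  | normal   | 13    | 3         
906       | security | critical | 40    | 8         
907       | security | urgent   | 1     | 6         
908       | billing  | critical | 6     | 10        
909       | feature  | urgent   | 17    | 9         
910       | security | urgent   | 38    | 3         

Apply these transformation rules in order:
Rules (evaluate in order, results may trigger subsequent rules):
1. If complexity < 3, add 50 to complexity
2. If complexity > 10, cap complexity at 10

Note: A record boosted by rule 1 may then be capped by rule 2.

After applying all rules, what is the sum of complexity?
79

Step 1: Apply rule 1 to records with complexity < 3
  - 1 records get bonus of 50
  - Of these, 1 records then exceed 10 and get capped
Step 2: Apply rule 2 to records with complexity > 10
  - 0 records (original) are capped
Step 3: Calculate final sum = 79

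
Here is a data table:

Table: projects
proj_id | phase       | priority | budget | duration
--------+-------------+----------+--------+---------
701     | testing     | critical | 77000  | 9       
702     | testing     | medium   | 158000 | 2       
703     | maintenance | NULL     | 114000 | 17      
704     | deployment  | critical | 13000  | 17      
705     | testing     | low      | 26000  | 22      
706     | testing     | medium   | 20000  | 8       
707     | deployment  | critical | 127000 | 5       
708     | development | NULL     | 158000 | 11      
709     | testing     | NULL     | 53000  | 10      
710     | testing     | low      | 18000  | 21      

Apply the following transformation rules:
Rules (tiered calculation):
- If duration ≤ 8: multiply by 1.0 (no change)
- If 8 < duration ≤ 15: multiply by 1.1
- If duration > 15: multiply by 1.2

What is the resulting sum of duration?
140.4

Step 1: Tier 1 (duration ≤ 8): 3 records, sum = 15 × 1.0 = 15.0
Step 2: Tier 2 (8 < duration ≤ 15): 3 records, sum = 30 × 1.1 = 33.0
Step 3: Tier 3 (duration > 15): 4 records, sum = 77 × 1.2 = 92.4
Step 4: Final sum = 15.0 + 33.0 + 92.4 = 140.4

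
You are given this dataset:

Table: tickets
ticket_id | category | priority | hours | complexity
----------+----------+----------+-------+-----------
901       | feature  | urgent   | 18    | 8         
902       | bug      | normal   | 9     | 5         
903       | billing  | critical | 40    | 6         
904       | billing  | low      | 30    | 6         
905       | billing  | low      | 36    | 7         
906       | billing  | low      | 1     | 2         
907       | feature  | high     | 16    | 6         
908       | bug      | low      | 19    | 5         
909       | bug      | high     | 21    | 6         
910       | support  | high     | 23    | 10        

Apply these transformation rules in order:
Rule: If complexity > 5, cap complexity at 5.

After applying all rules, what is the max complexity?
5

Step 1: Original maximum complexity = 10
Step 2: Apply cap at 5
Step 3: 7 records had complexity > 5 and were capped
Step 4: Maximum after transformation = 5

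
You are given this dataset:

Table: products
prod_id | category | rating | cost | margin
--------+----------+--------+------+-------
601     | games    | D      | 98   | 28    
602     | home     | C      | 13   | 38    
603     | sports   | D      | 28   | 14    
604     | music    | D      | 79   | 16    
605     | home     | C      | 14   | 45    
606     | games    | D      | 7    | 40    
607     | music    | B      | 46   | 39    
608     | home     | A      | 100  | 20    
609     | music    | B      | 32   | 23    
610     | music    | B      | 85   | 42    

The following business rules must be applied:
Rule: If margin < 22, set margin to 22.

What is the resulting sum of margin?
321

Step 1: 3 records have margin < 22
Step 2: These records originally summed to 50
Step 3: After setting to minimum: 3 × 22 = 66
Step 4: Unaffected records sum: 255
Step 5: Final sum = 66 + 255 = 321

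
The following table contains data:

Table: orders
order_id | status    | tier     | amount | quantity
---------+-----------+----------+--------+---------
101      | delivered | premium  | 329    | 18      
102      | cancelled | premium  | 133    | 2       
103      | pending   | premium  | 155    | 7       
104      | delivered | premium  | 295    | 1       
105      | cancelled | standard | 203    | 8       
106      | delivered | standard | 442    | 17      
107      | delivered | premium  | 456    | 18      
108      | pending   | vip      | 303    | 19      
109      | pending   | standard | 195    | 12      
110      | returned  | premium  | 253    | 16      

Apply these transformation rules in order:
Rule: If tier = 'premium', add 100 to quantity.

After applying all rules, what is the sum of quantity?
718

Step 1: Count records where tier = 'premium': 6
Step 2: Total bonus added: 6 × 100 = 600
Step 3: Original sum of quantity: 118
Step 4: Final sum = 118 + 600 = 718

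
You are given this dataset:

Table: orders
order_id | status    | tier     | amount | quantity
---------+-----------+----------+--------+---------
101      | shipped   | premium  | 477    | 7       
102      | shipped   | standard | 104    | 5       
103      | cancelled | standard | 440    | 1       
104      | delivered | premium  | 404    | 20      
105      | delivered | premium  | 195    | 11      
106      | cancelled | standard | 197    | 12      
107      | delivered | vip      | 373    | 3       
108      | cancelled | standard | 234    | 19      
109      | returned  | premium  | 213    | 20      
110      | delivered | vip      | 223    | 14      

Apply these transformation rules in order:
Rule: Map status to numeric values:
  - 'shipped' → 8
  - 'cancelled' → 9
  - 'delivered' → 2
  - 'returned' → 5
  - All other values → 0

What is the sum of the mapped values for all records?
56

Step 1: Apply mapping to each record
Step 2: Count by status:
  'shipped': 2 records × 8 = 16
  'cancelled': 3 records × 9 = 27
  'delivered': 4 records × 2 = 8
  'returned': 1 records × 5 = 5
Step 3: Sum all mapped values = 56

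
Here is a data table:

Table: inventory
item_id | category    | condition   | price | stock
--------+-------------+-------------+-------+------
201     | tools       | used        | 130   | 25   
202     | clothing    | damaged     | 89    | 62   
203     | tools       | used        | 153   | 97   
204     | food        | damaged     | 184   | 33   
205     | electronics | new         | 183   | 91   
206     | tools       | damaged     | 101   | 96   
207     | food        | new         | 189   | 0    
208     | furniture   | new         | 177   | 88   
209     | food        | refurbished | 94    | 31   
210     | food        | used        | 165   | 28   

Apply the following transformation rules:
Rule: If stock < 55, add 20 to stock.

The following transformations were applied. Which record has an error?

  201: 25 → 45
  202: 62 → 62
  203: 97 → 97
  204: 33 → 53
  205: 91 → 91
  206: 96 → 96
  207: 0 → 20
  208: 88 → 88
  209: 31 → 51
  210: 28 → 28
Record 210 has an error. The correct transformed value should be 48, not 28.

Step 1: Check each record against the rule
Step 2: Record 210 has stock = 28
Step 3: Since 28 < 55, the bonus should have been applied
Step 4: Correct value = 48, but claimed value = 28
Conclusion: Record 210 has the error.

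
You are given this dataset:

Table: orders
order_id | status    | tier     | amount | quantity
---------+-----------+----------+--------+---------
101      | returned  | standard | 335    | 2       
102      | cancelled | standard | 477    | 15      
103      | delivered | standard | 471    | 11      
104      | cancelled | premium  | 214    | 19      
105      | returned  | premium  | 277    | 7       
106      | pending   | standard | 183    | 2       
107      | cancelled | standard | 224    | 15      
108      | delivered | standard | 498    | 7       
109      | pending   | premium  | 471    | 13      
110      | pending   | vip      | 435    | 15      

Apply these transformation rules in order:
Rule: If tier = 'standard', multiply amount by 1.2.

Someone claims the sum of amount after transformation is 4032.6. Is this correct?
No, the correct result is 4022.6.

Step 1: Calculate the correct sum after transformation
Step 2: Apply multiplier 1.2 to records where tier = 'standard'
Step 3: Correct result = 4022.6
Step 4: Claimed result = 4032.6
Step 5: 4022.6 ≠ 4032.6
Conclusion: The claimed result is incorrect. The correct answer is 4022.6.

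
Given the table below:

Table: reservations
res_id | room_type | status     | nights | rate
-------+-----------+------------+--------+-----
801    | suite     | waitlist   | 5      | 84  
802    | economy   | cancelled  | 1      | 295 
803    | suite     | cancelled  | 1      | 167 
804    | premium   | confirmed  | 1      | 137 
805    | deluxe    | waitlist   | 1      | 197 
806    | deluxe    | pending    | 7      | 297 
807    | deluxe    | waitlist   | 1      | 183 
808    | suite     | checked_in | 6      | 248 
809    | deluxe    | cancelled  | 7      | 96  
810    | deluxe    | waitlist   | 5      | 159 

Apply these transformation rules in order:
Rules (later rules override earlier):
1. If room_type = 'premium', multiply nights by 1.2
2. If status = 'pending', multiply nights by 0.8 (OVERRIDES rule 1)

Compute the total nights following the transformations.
33.8

Step 1: Rule 2 takes priority for records with status = 'pending'
  - 1 records: 7 × 0.8 = 5.6
Step 2: Rule 1 applies to remaining records with room_type = 'premium'
  - 1 records: 1 × 1.2 = 1.2
Step 3: Other records unchanged: 27
Step 4: Final sum = 5.6 + 1.2 + 27 = 33.8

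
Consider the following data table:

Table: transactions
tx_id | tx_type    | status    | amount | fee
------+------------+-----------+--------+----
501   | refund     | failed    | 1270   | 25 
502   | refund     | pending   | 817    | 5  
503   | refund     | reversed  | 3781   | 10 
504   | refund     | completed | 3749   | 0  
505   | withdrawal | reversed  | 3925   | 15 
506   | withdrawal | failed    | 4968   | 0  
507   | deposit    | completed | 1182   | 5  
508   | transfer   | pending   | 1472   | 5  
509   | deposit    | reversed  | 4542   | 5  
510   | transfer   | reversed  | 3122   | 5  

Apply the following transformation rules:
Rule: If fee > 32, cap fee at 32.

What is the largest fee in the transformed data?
25

Step 1: Original maximum fee = 25
Step 2: Check cap of 32 against maximum
Step 3: No records exceed the cap (max 25 <= cap 32), so no capping applies
Step 4: Maximum after transformation = 25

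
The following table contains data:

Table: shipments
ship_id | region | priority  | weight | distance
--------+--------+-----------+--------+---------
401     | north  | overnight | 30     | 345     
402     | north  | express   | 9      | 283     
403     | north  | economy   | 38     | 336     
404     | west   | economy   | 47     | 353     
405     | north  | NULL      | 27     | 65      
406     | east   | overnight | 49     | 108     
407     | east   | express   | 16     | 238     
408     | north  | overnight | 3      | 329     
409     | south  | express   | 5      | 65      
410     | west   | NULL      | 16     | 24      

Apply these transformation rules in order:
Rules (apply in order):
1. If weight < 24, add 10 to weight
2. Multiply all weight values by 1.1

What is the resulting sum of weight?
319.0

Step 1: Apply Rule 1 - Add 10 to records with weight < 24
  - 5 records affected: 49 + (5 × 10) = 99
  - Unaffected records: 191
  - Sum after Rule 1: 290
Step 2: Apply Rule 2 - Multiply all by 1.1
  - 290 × 1.1 = 319.0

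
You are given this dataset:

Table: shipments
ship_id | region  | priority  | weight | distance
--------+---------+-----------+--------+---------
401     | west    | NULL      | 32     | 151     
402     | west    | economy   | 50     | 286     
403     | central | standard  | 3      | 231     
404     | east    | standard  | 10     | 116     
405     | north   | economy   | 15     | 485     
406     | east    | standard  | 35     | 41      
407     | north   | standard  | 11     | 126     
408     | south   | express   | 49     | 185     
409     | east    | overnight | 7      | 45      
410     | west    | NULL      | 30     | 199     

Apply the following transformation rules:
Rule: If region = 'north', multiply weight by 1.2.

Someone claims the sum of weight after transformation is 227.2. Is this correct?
No, the correct result is 247.2.

Step 1: Calculate the correct sum after transformation
Step 2: Apply multiplier 1.2 to records where region = 'north'
Step 3: Correct result = 247.2
Step 4: Claimed result = 227.2
Step 5: 247.2 ≠ 227.2
Conclusion: The claimed result is incorrect. The correct answer is 247.2.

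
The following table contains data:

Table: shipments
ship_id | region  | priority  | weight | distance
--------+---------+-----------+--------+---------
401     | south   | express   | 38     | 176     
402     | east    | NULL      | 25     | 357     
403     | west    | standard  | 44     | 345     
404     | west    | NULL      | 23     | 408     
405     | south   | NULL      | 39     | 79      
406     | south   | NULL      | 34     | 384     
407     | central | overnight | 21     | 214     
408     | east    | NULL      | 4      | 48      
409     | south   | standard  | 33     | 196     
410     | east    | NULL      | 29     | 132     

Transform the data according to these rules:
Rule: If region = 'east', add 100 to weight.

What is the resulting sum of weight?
590

Step 1: Count records where region = 'east': 3
Step 2: Total bonus added: 3 × 100 = 300
Step 3: Original sum of weight: 290
Step 4: Final sum = 290 + 300 = 590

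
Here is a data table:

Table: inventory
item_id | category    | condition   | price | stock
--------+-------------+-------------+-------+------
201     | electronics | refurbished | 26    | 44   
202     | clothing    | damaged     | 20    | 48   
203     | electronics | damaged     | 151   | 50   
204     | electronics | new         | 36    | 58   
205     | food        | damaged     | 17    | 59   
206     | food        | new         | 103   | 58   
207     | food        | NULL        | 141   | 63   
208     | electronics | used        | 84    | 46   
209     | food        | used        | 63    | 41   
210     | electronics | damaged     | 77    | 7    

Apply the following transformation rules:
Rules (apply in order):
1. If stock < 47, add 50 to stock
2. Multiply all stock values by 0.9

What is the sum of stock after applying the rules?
606.6

Step 1: Apply Rule 1 - Add 50 to records with stock < 47
  - 4 records affected: 138 + (4 × 50) = 338
  - Unaffected records: 336
  - Sum after Rule 1: 674
Step 2: Apply Rule 2 - Multiply all by 0.9
  - 674 × 0.9 = 606.6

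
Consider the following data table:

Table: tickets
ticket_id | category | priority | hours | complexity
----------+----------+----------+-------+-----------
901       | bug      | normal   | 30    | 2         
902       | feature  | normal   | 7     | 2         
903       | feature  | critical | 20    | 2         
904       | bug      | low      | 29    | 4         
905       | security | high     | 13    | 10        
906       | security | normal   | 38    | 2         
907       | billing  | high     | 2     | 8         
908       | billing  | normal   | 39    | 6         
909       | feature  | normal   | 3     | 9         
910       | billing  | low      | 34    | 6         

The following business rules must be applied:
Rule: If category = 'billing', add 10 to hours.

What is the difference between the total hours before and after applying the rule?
30

Step 1: Original sum of hours = 215
Step 2: 3 records have category = 'billing'
Step 3: Each affected record changes by 10
Step 4: Total change = 3 × 10 = 30
Step 5: New sum = 215 + 30 = 245
Step 6: Difference = |245 - 215| = 30
        (Sum increased by 30)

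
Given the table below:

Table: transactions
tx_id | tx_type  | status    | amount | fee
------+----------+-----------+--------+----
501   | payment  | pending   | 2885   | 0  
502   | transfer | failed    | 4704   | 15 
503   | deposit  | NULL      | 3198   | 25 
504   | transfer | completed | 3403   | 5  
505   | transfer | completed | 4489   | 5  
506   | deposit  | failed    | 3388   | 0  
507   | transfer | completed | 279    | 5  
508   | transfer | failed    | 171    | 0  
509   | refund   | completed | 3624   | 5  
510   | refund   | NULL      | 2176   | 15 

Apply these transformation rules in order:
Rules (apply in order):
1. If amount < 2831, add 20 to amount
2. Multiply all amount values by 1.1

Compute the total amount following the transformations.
31214.7

Step 1: Apply Rule 1 - Add 20 to records with amount < 2831
  - 3 records affected: 2626 + (3 × 20) = 2686
  - Unaffected records: 25691
  - Sum after Rule 1: 28377
Step 2: Apply Rule 2 - Multiply all by 1.1
  - 28377 × 1.1 = 31214.7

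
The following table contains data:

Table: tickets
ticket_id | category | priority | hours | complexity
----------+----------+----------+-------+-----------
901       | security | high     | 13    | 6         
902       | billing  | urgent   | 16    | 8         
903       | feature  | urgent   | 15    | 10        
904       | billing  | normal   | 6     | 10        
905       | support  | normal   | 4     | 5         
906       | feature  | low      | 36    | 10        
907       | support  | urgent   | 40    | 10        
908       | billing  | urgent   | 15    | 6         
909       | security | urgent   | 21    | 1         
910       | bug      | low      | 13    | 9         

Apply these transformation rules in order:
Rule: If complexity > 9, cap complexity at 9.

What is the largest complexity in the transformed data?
9

Step 1: Original maximum complexity = 10
Step 2: Apply cap at 9
Step 3: 4 records had complexity > 9 and were capped
Step 4: Maximum after transformation = 9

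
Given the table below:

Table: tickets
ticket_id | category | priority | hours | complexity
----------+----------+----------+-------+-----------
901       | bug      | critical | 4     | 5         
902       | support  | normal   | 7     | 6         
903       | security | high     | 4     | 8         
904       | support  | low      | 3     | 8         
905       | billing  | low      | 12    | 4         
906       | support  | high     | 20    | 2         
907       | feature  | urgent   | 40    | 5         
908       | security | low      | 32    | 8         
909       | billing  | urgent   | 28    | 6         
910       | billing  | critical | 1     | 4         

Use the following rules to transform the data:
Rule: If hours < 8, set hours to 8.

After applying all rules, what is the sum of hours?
172

Step 1: 5 records have hours < 8
Step 2: These records originally summed to 19
Step 3: After setting to minimum: 5 × 8 = 40
Step 4: Unaffected records sum: 132
Step 5: Final sum = 40 + 132 = 172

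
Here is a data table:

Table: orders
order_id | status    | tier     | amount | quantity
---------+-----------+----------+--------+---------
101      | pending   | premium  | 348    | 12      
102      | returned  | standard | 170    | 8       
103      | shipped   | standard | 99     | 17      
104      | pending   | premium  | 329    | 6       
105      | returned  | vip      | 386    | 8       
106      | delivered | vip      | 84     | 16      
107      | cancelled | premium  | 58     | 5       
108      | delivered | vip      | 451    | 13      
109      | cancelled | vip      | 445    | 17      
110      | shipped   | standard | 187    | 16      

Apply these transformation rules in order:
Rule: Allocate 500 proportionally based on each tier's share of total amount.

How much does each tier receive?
premium: 143.72, standard: 89.17, vip: 267.11

Step 1: Calculate total amount = 2557
Step 2: Calculate each tier's proportion:
  premium: 735/2557 = 28.74% → 143.72
  standard: 456/2557 = 17.83% → 89.17
  vip: 1366/2557 = 53.42% → 267.11
Step 3: Verify: sum of allocations ≈ 500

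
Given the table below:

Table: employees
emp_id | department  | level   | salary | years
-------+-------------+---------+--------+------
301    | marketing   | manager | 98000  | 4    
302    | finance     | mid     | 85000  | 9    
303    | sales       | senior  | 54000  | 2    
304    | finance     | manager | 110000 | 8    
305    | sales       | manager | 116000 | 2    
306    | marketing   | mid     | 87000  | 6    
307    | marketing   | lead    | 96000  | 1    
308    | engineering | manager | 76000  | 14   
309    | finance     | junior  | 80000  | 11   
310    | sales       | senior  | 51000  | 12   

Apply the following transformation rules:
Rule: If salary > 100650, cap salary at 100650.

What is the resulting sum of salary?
828300

Step 1: 2 records have salary > 100650
Step 2: These records originally summed to 226000
Step 3: After capping: 2 × 100650 = 201300
Step 4: Unaffected records sum: 627000
Step 5: Final sum = 201300 + 627000 = 828300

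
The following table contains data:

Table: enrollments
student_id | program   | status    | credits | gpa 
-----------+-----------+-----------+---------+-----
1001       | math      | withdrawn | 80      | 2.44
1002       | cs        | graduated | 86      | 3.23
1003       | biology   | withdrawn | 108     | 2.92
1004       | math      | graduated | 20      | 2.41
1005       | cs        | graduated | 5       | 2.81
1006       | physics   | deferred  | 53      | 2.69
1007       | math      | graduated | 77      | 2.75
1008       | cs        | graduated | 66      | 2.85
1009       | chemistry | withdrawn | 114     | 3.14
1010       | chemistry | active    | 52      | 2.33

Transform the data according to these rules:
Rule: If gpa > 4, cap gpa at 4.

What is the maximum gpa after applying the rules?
3.23

Step 1: Original maximum gpa = 3.23
Step 2: Check cap of 4 against maximum
Step 3: No records exceed the cap (max 3.23 <= cap 4), so no capping applies
Step 4: Maximum after transformation = 3.23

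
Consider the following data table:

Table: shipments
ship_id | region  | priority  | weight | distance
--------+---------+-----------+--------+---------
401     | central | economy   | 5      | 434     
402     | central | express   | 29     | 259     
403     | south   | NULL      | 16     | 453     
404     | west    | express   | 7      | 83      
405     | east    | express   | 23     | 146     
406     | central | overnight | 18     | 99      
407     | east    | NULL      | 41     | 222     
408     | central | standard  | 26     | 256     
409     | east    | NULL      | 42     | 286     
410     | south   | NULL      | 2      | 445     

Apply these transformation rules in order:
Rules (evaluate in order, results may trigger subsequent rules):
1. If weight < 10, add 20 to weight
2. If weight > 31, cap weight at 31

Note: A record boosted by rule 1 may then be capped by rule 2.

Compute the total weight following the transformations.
248

Step 1: Apply rule 1 to records with weight < 10
  - 3 records get bonus of 20
  - Of these, 0 records then exceed 31 and get capped
Step 2: Apply rule 2 to records with weight > 31
  - 2 records (original) are capped
Step 3: Calculate final sum = 248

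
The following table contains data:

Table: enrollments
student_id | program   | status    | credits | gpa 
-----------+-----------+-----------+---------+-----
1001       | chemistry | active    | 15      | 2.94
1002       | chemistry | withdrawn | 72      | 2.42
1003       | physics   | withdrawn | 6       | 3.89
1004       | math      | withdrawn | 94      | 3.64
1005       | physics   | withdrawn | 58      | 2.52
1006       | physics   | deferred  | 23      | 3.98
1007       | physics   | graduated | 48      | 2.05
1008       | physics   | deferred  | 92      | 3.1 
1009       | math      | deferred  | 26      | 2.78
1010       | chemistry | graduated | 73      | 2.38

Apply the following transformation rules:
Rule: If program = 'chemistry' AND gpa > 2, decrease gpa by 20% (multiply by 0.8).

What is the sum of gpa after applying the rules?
28.15

Step 1: Find records where program = 'chemistry' AND gpa > 2
Step 2: 3 records match, summing to 7.74
Step 3: After multiplier: 7.74 × 0.8 = 6.19
Step 4: Unaffected records sum: 21.96
Step 5: Final sum = 6.19 + 21.96 = 28.15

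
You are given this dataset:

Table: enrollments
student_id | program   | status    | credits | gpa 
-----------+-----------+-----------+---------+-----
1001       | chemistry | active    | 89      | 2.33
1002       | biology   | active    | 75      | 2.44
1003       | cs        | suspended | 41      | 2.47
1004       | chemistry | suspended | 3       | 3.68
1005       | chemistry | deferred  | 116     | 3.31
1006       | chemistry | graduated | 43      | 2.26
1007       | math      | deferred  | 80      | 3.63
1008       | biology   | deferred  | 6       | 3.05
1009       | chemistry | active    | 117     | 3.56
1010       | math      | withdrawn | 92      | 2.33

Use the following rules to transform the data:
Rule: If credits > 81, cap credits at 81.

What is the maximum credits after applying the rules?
81

Step 1: Original maximum credits = 117
Step 2: Apply cap at 81
Step 3: 4 records had credits > 81 and were capped
Step 4: Maximum after transformation = 81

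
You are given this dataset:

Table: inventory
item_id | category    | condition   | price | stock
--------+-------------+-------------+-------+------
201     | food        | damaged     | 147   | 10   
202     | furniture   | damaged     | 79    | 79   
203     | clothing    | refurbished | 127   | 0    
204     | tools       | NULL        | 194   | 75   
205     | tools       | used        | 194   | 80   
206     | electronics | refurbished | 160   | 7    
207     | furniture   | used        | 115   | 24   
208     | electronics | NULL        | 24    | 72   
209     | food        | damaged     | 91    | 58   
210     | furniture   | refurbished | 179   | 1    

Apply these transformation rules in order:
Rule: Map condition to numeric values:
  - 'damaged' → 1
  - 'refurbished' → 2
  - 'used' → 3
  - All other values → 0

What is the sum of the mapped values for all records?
15

Step 1: Apply mapping to each record
Step 2: Count by status:
  'damaged': 3 records × 1 = 3
  'refurbished': 3 records × 2 = 6
  'used': 2 records × 3 = 6
Step 3: Sum all mapped values = 15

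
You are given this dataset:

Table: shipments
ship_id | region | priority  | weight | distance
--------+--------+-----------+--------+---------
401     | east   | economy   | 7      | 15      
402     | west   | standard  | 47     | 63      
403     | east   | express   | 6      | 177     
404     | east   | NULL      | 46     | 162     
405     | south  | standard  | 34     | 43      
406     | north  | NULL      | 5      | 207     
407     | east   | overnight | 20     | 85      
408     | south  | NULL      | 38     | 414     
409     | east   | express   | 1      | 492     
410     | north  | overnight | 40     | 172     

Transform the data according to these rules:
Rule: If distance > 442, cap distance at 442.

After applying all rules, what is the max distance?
442

Step 1: Original maximum distance = 492
Step 2: Apply cap at 442
Step 3: 1 records had distance > 442 and were capped
Step 4: Maximum after transformation = 442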